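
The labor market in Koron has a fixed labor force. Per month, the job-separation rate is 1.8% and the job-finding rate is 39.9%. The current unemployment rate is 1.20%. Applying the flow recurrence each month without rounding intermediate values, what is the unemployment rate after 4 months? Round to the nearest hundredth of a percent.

Unemployment rate after four months ≈ 3.96%.

With a fixed labor force, u_{t+1} = u_t + s·(1−u_t) − f·u_t = u_t·(1−s−f) + s.
Here 1−s−f = 0.583 and s = 0.018.
u_1 = 0.012000 × 0.583 + 0.018 = 0.024996.
u_2 = 0.024996 × 0.583 + 0.018 = 0.032573.
u_3 = 0.032573 × 0.583 + 0.018 = 0.036990.
u_4 = 0.036990 × 0.583 + 0.018 = 0.039565.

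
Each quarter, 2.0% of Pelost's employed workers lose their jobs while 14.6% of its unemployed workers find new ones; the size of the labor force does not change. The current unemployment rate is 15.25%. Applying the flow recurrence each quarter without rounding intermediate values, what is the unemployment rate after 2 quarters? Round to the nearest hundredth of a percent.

Unemployment rate after two quarters ≈ 14.28%.

With a fixed labor force, u_{t+1} = u_t + s·(1−u_t) − f·u_t = u_t·(1−s−f) + s.
Here 1−s−f = 0.834 and s = 0.020.
u_1 = 0.152500 × 0.834 + 0.020 = 0.147185.
u_2 = 0.147185 × 0.834 + 0.020 = 0.142752.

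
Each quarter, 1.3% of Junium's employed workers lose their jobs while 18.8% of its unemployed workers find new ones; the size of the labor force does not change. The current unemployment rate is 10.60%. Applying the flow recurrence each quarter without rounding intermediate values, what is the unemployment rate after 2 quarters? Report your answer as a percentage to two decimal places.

Unemployment rate after two quarters ≈ 9.11%.

With a fixed labor force, u_{t+1} = u_t + s·(1−u_t) − f·u_t = u_t·(1−s−f) + s.
Here 1−s−f = 0.799 and s = 0.013.
u_1 = 0.106000 × 0.799 + 0.013 = 0.097694.
u_2 = 0.097694 × 0.799 + 0.013 = 0.091058.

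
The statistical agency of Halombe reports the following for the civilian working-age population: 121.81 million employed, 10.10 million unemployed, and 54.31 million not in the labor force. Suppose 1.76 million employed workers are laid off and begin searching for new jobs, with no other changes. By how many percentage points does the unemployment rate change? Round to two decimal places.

The unemployment rate changes by +1.33 percentage points.

Initially, labor force = 121.81 + 10.10 = 131.91 million, so u = 10.10/131.91 = 7.66%.
After the change, employed falls and unemployed rises by 1.76; labor force unchanged → E = 120.05, U = 11.86, labor force = 131.91 million.
New unemployment rate = 11.86 / 131.91 = 8.99%.
Change = 8.99% − 7.66% = +1.33 percentage points.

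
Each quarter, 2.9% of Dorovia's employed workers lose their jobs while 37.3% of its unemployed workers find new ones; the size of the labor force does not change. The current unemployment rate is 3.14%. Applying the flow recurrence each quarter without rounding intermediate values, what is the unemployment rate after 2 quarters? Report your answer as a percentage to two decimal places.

Unemployment rate after two quarters ≈ 5.76%.

With a fixed labor force, u_{t+1} = u_t + s·(1−u_t) − f·u_t = u_t·(1−s−f) + s.
Here 1−s−f = 0.598 and s = 0.029.
u_1 = 0.031400 × 0.598 + 0.029 = 0.047777.
u_2 = 0.047777 × 0.598 + 0.029 = 0.057571.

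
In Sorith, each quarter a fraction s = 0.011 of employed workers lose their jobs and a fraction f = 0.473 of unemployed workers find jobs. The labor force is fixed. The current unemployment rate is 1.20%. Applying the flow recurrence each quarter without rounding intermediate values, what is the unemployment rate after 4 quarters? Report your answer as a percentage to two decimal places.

With a fixed labor force, u_{t+1} = u_t + s·(1−u_t) − f·u_t = u_t·(1−s−f) + s.
Here 1−s−f = 0.516 and s = 0.011.
u_1 = 0.012000 × 0.516 + 0.011 = 0.017192.
u_2 = 0.017192 × 0.516 + 0.011 = 0.019871.
u_3 = 0.019871 × 0.516 + 0.011 = 0.021253.
u_4 = 0.021253 × 0.516 + 0.011 = 0.021967.

Unemployment rate after four quarters ≈ 2.20%.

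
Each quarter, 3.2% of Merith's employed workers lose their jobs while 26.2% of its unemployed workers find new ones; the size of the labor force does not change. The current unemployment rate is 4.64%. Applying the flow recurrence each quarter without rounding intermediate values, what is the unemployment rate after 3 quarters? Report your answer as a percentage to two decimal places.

Unemployment rate after three quarters ≈ 8.69%.

With a fixed labor force, u_{t+1} = u_t + s·(1−u_t) − f·u_t = u_t·(1−s−f) + s.
Here 1−s−f = 0.706 and s = 0.032.
u_1 = 0.046400 × 0.706 + 0.032 = 0.064758.
u_2 = 0.064758 × 0.706 + 0.032 = 0.077719.
u_3 = 0.077719 × 0.706 + 0.032 = 0.086870.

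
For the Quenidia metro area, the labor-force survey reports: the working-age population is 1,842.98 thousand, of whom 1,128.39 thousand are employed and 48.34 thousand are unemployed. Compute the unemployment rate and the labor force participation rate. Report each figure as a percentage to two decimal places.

Unemployment rate ≈ 4.11%; labor force participation rate ≈ 63.85%.

Labor force = employed + unemployed = 1,128.39 + 48.34 = 1,176.73 thousand.
Unemployment rate = 48.34 / 1,176.73 = 4.11%.
Labor force participation rate = 1,176.73 / 1,842.98 = 63.85%.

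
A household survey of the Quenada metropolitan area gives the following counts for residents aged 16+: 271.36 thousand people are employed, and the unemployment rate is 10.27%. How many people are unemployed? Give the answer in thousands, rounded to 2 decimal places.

Let U be the number unemployed. The labor force is E + U, and U/(E+U) = 0.1027.
So U = 0.1027 × 271.36 / (1 − 0.1027) = 27.8687 / 0.8973 ≈ 31.06 thousand.

About 31.06 thousand are unemployed.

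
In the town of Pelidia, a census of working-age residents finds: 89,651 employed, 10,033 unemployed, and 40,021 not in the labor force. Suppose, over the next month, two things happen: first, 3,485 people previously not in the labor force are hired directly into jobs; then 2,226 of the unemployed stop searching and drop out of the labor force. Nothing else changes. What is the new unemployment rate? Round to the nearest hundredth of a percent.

Initially, labor force = 89,651 + 10,033 = 99,684, so u = 10,033/99,684 = 10.06%.
After the first change, employed and labor force both rise by 3,485; unemployed unchanged → E = 93,136, U = 10,033, labor force = 103,169.
After the second change, unemployed and labor force both fall by 2,226 → E = 93,136, U = 7,807, labor force = 100,943.
New unemployment rate = 7,807 / 100,943 = 7.73%.

New unemployment rate ≈ 7.73%.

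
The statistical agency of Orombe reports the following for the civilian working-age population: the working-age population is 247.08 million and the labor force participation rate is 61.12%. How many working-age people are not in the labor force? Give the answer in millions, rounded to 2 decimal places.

About 96.06 million are not in the labor force.

Share not in the labor force = 1 − 0.6112 = 0.3888.
Not in labor force = 0.3888 × 247.08 ≈ 96.06 million.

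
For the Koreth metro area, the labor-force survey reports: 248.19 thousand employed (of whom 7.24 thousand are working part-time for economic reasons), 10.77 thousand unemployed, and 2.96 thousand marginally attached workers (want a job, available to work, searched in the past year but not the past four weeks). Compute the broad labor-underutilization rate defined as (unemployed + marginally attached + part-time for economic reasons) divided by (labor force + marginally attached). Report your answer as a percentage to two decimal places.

Broad underutilization rate ≈ 8.01%.

Labor force = 248.19 + 10.77 = 258.96 thousand.
Numerator = 10.77 + 2.96 + 7.24 = 20.97 thousand.
Denominator = 258.96 + 2.96 = 261.92 thousand.
Broad rate = 20.97 / 261.92 = 8.01%.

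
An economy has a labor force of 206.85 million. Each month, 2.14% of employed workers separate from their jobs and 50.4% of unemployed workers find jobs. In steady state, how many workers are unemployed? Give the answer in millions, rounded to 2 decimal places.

About 8.43 million are unemployed in steady state.

Steady-state unemployment rate u* = s/(s+f) = 2.14/(2.14+50.4) = 0.040731.
Unemployed = u* × labor force = 0.040731 × 206.85 ≈ 8.43 million.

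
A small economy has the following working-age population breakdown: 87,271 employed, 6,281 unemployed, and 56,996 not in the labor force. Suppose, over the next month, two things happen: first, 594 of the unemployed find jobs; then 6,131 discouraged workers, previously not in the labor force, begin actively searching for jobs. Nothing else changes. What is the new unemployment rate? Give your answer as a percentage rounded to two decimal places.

Initially, labor force = 87,271 + 6,281 = 93,552, so u = 6,281/93,552 = 6.71%.
After the first change, unemployed falls and employed rises by 594; labor force unchanged → E = 87,865, U = 5,687, labor force = 93,552.
After the second change, unemployed and labor force both rise by 6,131 → E = 87,865, U = 11,818, labor force = 99,683.
New unemployment rate = 11,818 / 99,683 = 11.86%.

New unemployment rate ≈ 11.86%.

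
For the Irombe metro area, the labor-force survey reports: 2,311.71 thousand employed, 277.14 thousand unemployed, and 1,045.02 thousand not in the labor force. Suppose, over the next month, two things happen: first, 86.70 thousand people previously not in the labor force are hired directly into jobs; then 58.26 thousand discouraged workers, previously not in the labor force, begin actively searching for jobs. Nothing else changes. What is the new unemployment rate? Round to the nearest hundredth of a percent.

New unemployment rate ≈ 12.27%.

Initially, labor force = 2,311.71 + 277.14 = 2,588.85 thousand, so u = 277.14/2,588.85 = 10.71%.
After the first change, employed and labor force both rise by 86.70; unemployed unchanged → E = 2,398.41, U = 277.14, labor force = 2,675.55 thousand.
After the second change, unemployed and labor force both rise by 58.26 → E = 2,398.41, U = 335.40, labor force = 2,733.81 thousand.
New unemployment rate = 335.40 / 2,733.81 = 12.27%.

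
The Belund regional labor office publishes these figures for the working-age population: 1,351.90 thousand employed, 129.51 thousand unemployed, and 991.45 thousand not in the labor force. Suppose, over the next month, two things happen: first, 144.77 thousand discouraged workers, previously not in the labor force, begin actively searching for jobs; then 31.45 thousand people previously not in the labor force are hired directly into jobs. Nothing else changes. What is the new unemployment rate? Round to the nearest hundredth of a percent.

Initially, labor force = 1,351.90 + 129.51 = 1,481.41 thousand, so u = 129.51/1,481.41 = 8.74%.
After the first change, unemployed and labor force both rise by 144.77 → E = 1,351.90, U = 274.28, labor force = 1,626.18 thousand.
After the second change, employed and labor force both rise by 31.45; unemployed unchanged → E = 1,383.35, U = 274.28, labor force = 1,657.63 thousand.
New unemployment rate = 274.28 / 1,657.63 = 16.55%.

New unemployment rate ≈ 16.55%.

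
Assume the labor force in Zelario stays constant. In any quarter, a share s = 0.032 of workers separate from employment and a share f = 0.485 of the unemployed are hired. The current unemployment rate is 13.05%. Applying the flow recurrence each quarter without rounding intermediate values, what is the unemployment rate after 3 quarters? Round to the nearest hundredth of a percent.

Unemployment rate after three quarters ≈ 6.96%.

With a fixed labor force, u_{t+1} = u_t + s·(1−u_t) − f·u_t = u_t·(1−s−f) + s.
Here 1−s−f = 0.483 and s = 0.032.
u_1 = 0.130500 × 0.483 + 0.032 = 0.095032.
u_2 = 0.095032 × 0.483 + 0.032 = 0.077900.
u_3 = 0.077900 × 0.483 + 0.032 = 0.069626.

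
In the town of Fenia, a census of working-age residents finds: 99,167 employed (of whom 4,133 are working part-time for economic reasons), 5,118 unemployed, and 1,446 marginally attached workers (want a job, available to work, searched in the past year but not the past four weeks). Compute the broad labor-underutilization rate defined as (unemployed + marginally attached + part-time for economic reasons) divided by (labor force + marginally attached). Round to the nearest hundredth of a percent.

Labor force = 99,167 + 5,118 = 104,285.
Numerator = 5,118 + 1,446 + 4,133 = 10,697.
Denominator = 104,285 + 1,446 = 105,731.
Broad rate = 10,697 / 105,731 = 10.12%.

Broad underutilization rate ≈ 10.12%.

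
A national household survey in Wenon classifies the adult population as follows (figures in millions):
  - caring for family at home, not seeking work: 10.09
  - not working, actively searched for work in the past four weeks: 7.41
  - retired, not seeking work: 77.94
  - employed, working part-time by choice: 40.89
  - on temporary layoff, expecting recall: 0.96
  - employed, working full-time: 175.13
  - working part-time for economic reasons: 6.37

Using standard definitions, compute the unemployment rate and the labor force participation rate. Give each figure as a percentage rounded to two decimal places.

Unemployment rate ≈ 3.63%; labor force participation rate ≈ 72.39%.

Employed = 40.89 + 175.13 + 6.37 = 222.39 million (anyone who worked, including part-time for economic reasons, counts as employed).
Unemployed = 7.41 + 0.96 = 8.37 million (jobless and actively searching, or on temporary layoff).
Labor force = 222.39 + 8.37 = 230.76 million.
Not in labor force = 10.09 + 77.94 = 88.03 million (those not working and not actively searching are outside the labor force).
Civilian working-age population = 230.76 + 88.03 = 318.79 million.
Unemployment rate = 8.37 / 230.76 = 3.63%.
Labor force participation rate = 230.76 / 318.79 = 72.39%.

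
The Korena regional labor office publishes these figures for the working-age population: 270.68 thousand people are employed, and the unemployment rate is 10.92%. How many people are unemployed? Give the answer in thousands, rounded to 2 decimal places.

About 33.18 thousand are unemployed.

Let U be the number unemployed. The labor force is E + U, and U/(E+U) = 0.1092.
So U = 0.1092 × 270.68 / (1 − 0.1092) = 29.5583 / 0.8908 ≈ 33.18 thousand.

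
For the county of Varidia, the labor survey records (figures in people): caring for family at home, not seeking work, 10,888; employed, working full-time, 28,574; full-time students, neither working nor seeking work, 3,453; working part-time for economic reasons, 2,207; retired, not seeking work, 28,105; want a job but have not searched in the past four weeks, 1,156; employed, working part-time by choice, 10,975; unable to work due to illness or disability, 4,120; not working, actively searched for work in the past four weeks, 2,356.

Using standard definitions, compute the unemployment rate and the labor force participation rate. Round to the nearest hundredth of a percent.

Employed = 28,574 + 2,207 + 10,975 = 41,756 (anyone who worked, including part-time for economic reasons, counts as employed).
Unemployed = 2,356.
Labor force = 41,756 + 2,356 = 44,112.
Not in labor force = 10,888 + 3,453 + 28,105 + 1,156 + 4,120 = 47,722 (those not working and not actively searching are outside the labor force — including those who want a job but have given up searching).
Civilian working-age population = 44,112 + 47,722 = 91,834.
Unemployment rate = 2,356 / 44,112 = 5.34%.
Labor force participation rate = 44,112 / 91,834 = 48.03%.

Unemployment rate ≈ 5.34%; labor force participation rate ≈ 48.03%.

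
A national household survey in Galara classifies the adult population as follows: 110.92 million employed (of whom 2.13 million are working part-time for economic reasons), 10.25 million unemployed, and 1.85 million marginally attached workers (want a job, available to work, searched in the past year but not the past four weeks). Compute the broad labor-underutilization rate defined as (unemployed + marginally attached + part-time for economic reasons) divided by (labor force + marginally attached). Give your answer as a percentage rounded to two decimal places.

Labor force = 110.92 + 10.25 = 121.17 million.
Numerator = 10.25 + 1.85 + 2.13 = 14.23 million.
Denominator = 121.17 + 1.85 = 123.02 million.
Broad rate = 14.23 / 123.02 = 11.57%.

Broad underutilization rate ≈ 11.57%.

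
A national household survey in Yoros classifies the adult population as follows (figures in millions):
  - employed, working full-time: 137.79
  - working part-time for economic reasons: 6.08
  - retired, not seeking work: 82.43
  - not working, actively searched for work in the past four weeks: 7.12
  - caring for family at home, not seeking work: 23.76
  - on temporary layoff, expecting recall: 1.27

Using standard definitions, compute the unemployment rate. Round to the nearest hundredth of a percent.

Unemployment rate ≈ 5.51%.

Employed = 137.79 + 6.08 = 143.87 million (anyone who worked, including part-time for economic reasons, counts as employed).
Unemployed = 7.12 + 1.27 = 8.39 million (jobless and actively searching, or on temporary layoff).
Labor force = 143.87 + 8.39 = 152.26 million.
Unemployment rate = 8.39 / 152.26 = 5.51%.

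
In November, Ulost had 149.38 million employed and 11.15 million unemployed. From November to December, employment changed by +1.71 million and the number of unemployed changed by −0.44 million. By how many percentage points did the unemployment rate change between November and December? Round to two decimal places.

November: labor force = 149.38 + 11.15 = 160.53; u = 11.15/160.53 = 6.95%.
December: labor force = 151.09 + 10.71 = 161.80; u = 10.71/161.80 = 6.62%.
Change = 6.62% − 6.95% = −0.33 pp.

The unemployment rate changed by −0.33 percentage points.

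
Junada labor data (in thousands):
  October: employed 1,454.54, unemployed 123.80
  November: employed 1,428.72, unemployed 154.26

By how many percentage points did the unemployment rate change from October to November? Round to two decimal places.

October: labor force = 1,454.54 + 123.80 = 1,578.34; u = 123.80/1,578.34 = 7.84%.
November: labor force = 1,428.72 + 154.26 = 1,582.98; u = 154.26/1,582.98 = 9.74%.
Change = 9.74% − 7.84% = +1.90 pp.

The unemployment rate changed by +1.90 percentage points.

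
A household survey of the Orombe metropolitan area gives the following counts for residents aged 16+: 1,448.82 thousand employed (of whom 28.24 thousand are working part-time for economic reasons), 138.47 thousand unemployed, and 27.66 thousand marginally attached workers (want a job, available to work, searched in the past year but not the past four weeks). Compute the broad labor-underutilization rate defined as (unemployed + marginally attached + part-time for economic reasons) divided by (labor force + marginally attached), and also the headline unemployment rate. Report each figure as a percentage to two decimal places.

Broad underutilization rate ≈ 12.04%; headline unemployment rate ≈ 8.72%.

Labor force = 1,448.82 + 138.47 = 1,587.29 thousand.
Numerator = 138.47 + 27.66 + 28.24 = 194.37 thousand.
Denominator = 1,587.29 + 27.66 = 1,614.95 thousand.
Broad rate = 194.37 / 1,614.95 = 12.04%.
Headline unemployment rate = 138.47 / 1,587.29 = 8.72%.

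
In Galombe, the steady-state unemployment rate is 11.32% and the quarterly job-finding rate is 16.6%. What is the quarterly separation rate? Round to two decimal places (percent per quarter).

Separation rate ≈ 2.12% per quarter.

From u* = s/(s+f): s = u·f/(1−u).
s = 0.1132 × 16.6 / (1 − 0.1132) = 1.8791 / 0.8868 ≈ 2.12% per quarter.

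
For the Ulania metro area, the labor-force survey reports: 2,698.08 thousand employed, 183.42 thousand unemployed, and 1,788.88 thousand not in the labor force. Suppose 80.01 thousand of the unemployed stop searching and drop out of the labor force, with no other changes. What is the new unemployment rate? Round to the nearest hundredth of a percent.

New unemployment rate ≈ 3.69%.

Initially, labor force = 2,698.08 + 183.42 = 2,881.50 thousand, so u = 183.42/2,881.50 = 6.37%.
After the change, unemployed and labor force both fall by 80.01 → E = 2,698.08, U = 103.41, labor force = 2,801.49 thousand.
New unemployment rate = 103.41 / 2,801.49 = 3.69%.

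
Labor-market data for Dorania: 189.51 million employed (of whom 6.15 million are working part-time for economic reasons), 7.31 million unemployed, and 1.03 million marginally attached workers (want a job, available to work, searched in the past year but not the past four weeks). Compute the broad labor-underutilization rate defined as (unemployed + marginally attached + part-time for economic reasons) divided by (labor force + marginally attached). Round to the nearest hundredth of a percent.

Broad underutilization rate ≈ 7.32%.

Labor force = 189.51 + 7.31 = 196.82 million.
Numerator = 7.31 + 1.03 + 6.15 = 14.49 million.
Denominator = 196.82 + 1.03 = 197.85 million.
Broad rate = 14.49 / 197.85 = 7.32%.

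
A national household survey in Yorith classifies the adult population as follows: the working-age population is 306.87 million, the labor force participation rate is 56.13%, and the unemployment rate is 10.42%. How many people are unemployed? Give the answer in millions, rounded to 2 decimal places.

Labor force = 0.5613 × 306.87 = 172.25 million.
Unemployed = 0.1042 × 172.25 ≈ 17.95 million.

About 17.95 million are unemployed.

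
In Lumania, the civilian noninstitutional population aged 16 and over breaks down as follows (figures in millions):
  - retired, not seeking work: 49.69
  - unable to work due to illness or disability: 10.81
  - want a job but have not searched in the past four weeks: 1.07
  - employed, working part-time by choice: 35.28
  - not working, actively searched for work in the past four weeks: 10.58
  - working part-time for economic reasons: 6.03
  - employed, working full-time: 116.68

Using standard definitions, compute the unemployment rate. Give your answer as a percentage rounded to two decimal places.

Employed = 35.28 + 6.03 + 116.68 = 157.99 million (anyone who worked, including part-time for economic reasons, counts as employed).
Unemployed = 10.58 million.
Labor force = 157.99 + 10.58 = 168.57 million.
Unemployment rate = 10.58 / 168.57 = 6.28%.

Unemployment rate ≈ 6.28%.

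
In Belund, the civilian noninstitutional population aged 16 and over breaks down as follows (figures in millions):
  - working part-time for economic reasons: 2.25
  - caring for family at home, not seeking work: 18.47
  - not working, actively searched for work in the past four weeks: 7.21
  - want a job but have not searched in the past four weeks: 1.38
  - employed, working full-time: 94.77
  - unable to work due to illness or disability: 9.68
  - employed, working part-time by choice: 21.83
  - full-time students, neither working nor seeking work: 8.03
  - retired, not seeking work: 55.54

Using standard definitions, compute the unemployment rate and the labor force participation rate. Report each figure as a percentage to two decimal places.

Employed = 2.25 + 94.77 + 21.83 = 118.85 million (anyone who worked, including part-time for economic reasons, counts as employed).
Unemployed = 7.21 million.
Labor force = 118.85 + 7.21 = 126.06 million.
Not in labor force = 18.47 + 1.38 + 9.68 + 8.03 + 55.54 = 93.10 million (those not working and not actively searching are outside the labor force — including those who want a job but have given up searching).
Civilian working-age population = 126.06 + 93.10 = 219.16 million.
Unemployment rate = 7.21 / 126.06 = 5.72%.
Labor force participation rate = 126.06 / 219.16 = 57.52%.

Unemployment rate ≈ 5.72%; labor force participation rate ≈ 57.52%.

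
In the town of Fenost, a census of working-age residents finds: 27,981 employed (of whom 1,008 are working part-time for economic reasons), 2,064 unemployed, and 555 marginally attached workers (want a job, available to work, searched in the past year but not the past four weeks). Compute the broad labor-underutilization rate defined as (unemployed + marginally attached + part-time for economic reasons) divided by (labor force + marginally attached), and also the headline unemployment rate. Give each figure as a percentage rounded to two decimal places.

Labor force = 27,981 + 2,064 = 30,045.
Numerator = 2,064 + 555 + 1,008 = 3,627.
Denominator = 30,045 + 555 = 30,600.
Broad rate = 3,627 / 30,600 = 11.85%.
Headline unemployment rate = 2,064 / 30,045 = 6.87%.

Broad underutilization rate ≈ 11.85%; headline unemployment rate ≈ 6.87%.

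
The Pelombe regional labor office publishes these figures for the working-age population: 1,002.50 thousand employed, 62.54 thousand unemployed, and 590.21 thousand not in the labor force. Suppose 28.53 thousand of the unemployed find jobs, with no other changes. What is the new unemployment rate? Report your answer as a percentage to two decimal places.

New unemployment rate ≈ 3.19%.

Initially, labor force = 1,002.50 + 62.54 = 1,065.04 thousand, so u = 62.54/1,065.04 = 5.87%.
After the change, unemployed falls and employed rises by 28.53; labor force unchanged → E = 1,031.03, U = 34.01, labor force = 1,065.04 thousand.
New unemployment rate = 34.01 / 1,065.04 = 3.19%.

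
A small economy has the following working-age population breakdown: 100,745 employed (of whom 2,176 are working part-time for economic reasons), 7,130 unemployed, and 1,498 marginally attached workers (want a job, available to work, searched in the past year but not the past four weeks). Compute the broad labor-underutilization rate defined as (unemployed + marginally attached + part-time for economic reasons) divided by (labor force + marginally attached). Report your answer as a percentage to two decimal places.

Labor force = 100,745 + 7,130 = 107,875.
Numerator = 7,130 + 1,498 + 2,176 = 10,804.
Denominator = 107,875 + 1,498 = 109,373.
Broad rate = 10,804 / 109,373 = 9.88%.

Broad underutilization rate ≈ 9.88%.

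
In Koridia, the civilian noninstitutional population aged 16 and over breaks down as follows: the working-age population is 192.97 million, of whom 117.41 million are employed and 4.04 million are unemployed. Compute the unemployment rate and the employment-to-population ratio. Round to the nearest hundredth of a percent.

Unemployment rate ≈ 3.33%; employment-population ratio ≈ 60.84%.

Labor force = employed + unemployed = 117.41 + 4.04 = 121.45 million.
Unemployment rate = 4.04 / 121.45 = 3.33%.
Employment-population ratio = 117.41 / 192.97 = 60.84%.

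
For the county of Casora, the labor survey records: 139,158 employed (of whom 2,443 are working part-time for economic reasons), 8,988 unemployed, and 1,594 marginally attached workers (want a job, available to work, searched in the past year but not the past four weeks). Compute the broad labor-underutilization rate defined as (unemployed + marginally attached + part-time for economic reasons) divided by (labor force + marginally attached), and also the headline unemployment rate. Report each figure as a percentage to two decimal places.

Labor force = 139,158 + 8,988 = 148,146.
Numerator = 8,988 + 1,594 + 2,443 = 13,025.
Denominator = 148,146 + 1,594 = 149,740.
Broad rate = 13,025 / 149,740 = 8.70%.
Headline unemployment rate = 8,988 / 148,146 = 6.07%.

Broad underutilization rate ≈ 8.70%; headline unemployment rate ≈ 6.07%.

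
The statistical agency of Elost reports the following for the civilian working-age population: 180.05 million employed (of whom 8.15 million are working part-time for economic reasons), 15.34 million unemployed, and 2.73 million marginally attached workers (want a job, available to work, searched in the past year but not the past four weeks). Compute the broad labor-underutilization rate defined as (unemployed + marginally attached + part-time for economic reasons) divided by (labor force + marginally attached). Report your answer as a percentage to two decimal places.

Labor force = 180.05 + 15.34 = 195.39 million.
Numerator = 15.34 + 2.73 + 8.15 = 26.22 million.
Denominator = 195.39 + 2.73 = 198.12 million.
Broad rate = 26.22 / 198.12 = 13.23%.

Broad underutilization rate ≈ 13.23%.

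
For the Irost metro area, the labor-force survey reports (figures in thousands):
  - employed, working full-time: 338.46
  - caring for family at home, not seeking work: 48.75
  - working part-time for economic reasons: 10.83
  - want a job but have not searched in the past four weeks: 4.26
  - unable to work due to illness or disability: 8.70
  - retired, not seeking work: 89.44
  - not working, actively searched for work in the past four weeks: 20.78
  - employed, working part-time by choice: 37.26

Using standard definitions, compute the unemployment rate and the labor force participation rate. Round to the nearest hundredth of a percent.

Employed = 338.46 + 10.83 + 37.26 = 386.55 thousand (anyone who worked, including part-time for economic reasons, counts as employed).
Unemployed = 20.78 thousand.
Labor force = 386.55 + 20.78 = 407.33 thousand.
Not in labor force = 48.75 + 4.26 + 8.70 + 89.44 = 151.15 thousand (those not working and not actively searching are outside the labor force — including those who want a job but have given up searching).
Civilian working-age population = 407.33 + 151.15 = 558.48 thousand.
Unemployment rate = 20.78 / 407.33 = 5.10%.
Labor force participation rate = 407.33 / 558.48 = 72.94%.

Unemployment rate ≈ 5.10%; labor force participation rate ≈ 72.94%.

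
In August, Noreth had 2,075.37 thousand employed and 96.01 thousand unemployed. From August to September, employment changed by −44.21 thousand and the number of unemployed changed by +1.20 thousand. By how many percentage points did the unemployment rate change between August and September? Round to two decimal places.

August: labor force = 2,075.37 + 96.01 = 2,171.38; u = 96.01/2,171.38 = 4.42%.
September: labor force = 2,031.16 + 97.21 = 2,128.37; u = 97.21/2,128.37 = 4.57%.
Change = 4.57% − 4.42% = +0.15 pp.

The unemployment rate changed by +0.15 percentage points.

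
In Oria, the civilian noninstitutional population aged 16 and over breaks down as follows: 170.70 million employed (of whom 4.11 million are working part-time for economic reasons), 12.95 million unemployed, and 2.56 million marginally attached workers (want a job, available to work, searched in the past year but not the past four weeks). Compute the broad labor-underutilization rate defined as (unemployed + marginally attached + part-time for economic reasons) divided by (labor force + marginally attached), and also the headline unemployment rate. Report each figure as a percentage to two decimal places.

Labor force = 170.70 + 12.95 = 183.65 million.
Numerator = 12.95 + 2.56 + 4.11 = 19.62 million.
Denominator = 183.65 + 2.56 = 186.21 million.
Broad rate = 19.62 / 186.21 = 10.54%.
Headline unemployment rate = 12.95 / 183.65 = 7.05%.

Broad underutilization rate ≈ 10.54%; headline unemployment rate ≈ 7.05%.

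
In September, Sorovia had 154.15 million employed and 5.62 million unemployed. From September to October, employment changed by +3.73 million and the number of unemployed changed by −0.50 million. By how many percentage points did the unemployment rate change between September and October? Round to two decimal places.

September: labor force = 154.15 + 5.62 = 159.77; u = 5.62/159.77 = 3.52%.
October: labor force = 157.88 + 5.12 = 163.00; u = 5.12/163.00 = 3.14%.
Change = 3.14% − 3.52% = −0.38 pp.

The unemployment rate changed by −0.38 percentage points.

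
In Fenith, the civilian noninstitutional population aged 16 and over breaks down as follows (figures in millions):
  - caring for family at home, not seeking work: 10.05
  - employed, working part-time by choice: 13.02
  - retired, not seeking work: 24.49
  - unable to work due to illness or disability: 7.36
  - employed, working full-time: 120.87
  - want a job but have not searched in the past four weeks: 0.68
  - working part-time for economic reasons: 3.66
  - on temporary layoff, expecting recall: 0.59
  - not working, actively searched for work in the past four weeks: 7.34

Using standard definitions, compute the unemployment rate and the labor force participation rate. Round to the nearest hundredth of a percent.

Employed = 13.02 + 120.87 + 3.66 = 137.55 million (anyone who worked, including part-time for economic reasons, counts as employed).
Unemployed = 0.59 + 7.34 = 7.93 million (jobless and actively searching, or on temporary layoff).
Labor force = 137.55 + 7.93 = 145.48 million.
Not in labor force = 10.05 + 24.49 + 7.36 + 0.68 = 42.58 million (those not working and not actively searching are outside the labor force — including those who want a job but have given up searching).
Civilian working-age population = 145.48 + 42.58 = 188.06 million.
Unemployment rate = 7.93 / 145.48 = 5.45%.
Labor force participation rate = 145.48 / 188.06 = 77.36%.

Unemployment rate ≈ 5.45%; labor force participation rate ≈ 77.36%.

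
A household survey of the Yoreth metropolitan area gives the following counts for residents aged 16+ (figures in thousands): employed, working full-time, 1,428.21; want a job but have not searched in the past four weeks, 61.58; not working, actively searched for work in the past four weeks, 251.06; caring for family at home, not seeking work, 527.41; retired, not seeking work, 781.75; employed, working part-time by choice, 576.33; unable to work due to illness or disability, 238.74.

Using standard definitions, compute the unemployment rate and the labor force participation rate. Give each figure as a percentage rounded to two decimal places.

Unemployment rate ≈ 11.13%; labor force participation rate ≈ 58.36%.

Employed = 1,428.21 + 576.33 = 2,004.54 thousand.
Unemployed = 251.06 thousand.
Labor force = 2,004.54 + 251.06 = 2,255.60 thousand.
Not in labor force = 61.58 + 527.41 + 781.75 + 238.74 = 1,609.48 thousand (those not working and not actively searching are outside the labor force — including those who want a job but have given up searching).
Civilian working-age population = 2,255.60 + 1,609.48 = 3,865.08 thousand.
Unemployment rate = 251.06 / 2,255.60 = 11.13%.
Labor force participation rate = 2,255.60 / 3,865.08 = 58.36%.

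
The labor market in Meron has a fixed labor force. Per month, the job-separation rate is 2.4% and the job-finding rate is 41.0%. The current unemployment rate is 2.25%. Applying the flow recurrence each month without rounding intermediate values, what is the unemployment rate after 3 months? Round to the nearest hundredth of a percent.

Unemployment rate after three months ≈ 4.94%.

With a fixed labor force, u_{t+1} = u_t + s·(1−u_t) − f·u_t = u_t·(1−s−f) + s.
Here 1−s−f = 0.566 and s = 0.024.
u_1 = 0.022500 × 0.566 + 0.024 = 0.036735.
u_2 = 0.036735 × 0.566 + 0.024 = 0.044792.
u_3 = 0.044792 × 0.566 + 0.024 = 0.049352.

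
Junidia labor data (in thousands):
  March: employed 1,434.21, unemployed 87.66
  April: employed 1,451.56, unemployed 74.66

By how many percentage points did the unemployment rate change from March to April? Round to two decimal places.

March: labor force = 1,434.21 + 87.66 = 1,521.87; u = 87.66/1,521.87 = 5.76%.
April: labor force = 1,451.56 + 74.66 = 1,526.22; u = 74.66/1,526.22 = 4.89%.
Change = 4.89% − 5.76% = −0.87 pp.

The unemployment rate changed by −0.87 percentage points.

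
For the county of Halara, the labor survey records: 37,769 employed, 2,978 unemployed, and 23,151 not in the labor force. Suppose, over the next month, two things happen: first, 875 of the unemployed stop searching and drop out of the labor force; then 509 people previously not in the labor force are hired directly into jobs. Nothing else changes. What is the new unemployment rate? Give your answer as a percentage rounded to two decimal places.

New unemployment rate ≈ 5.21%.

Initially, labor force = 37,769 + 2,978 = 40,747, so u = 2,978/40,747 = 7.31%.
After the first change, unemployed and labor force both fall by 875 → E = 37,769, U = 2,103, labor force = 39,872.
After the second change, employed and labor force both rise by 509; unemployed unchanged → E = 38,278, U = 2,103, labor force = 40,381.
New unemployment rate = 2,103 / 40,381 = 5.21%.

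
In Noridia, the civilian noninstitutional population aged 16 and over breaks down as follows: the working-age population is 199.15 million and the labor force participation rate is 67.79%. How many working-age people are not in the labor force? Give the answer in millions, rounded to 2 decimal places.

Share not in the labor force = 1 − 0.6779 = 0.3221.
Not in labor force = 0.3221 × 199.15 ≈ 64.15 million.

About 64.15 million are not in the labor force.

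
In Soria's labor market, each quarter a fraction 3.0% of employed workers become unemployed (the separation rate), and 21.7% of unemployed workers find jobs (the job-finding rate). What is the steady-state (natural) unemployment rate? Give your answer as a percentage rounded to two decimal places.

At steady state the flows balance: s·E = f·U, so U/(E+U) = s/(s+f).
u* = 3.0 / (3.0 + 21.7) = 3.0 / 24.70 = 12.15%.

Steady-state unemployment rate ≈ 12.15%.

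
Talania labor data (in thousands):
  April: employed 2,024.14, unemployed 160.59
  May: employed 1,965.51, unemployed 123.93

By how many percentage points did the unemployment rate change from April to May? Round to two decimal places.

The unemployment rate changed by −1.42 percentage points.

April: labor force = 2,024.14 + 160.59 = 2,184.73; u = 160.59/2,184.73 = 7.35%.
May: labor force = 1,965.51 + 123.93 = 2,089.44; u = 123.93/2,089.44 = 5.93%.
Change = 5.93% − 7.35% = −1.42 pp.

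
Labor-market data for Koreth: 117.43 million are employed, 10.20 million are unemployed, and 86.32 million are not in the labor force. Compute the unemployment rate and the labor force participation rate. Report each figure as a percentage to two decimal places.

Unemployment rate ≈ 7.99%; labor force participation rate ≈ 59.65%.

Labor force = employed + unemployed = 117.43 + 10.20 = 127.63 million.
Working-age population = 127.63 + 86.32 = 213.95 million.
Unemployment rate = 10.20 / 127.63 = 7.99%.
Labor force participation rate = 127.63 / 213.95 = 59.65%.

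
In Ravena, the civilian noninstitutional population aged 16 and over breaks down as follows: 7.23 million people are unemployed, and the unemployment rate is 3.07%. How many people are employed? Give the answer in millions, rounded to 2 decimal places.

About 228.27 million are employed.

Labor force = U / u = 7.23 / 0.0307 ≈ 235.50 million.
Employed = labor force − unemployed = 235.50 − 7.23 = 228.27 million.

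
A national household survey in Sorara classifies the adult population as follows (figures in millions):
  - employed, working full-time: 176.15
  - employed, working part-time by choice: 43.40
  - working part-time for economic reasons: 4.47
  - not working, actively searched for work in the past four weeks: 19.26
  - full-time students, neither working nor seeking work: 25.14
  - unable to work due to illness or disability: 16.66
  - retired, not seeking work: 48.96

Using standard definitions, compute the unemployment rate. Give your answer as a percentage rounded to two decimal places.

Unemployment rate ≈ 7.92%.

Employed = 176.15 + 43.40 + 4.47 = 224.02 million (anyone who worked, including part-time for economic reasons, counts as employed).
Unemployed = 19.26 million.
Labor force = 224.02 + 19.26 = 243.28 million.
Unemployment rate = 19.26 / 243.28 = 7.92%.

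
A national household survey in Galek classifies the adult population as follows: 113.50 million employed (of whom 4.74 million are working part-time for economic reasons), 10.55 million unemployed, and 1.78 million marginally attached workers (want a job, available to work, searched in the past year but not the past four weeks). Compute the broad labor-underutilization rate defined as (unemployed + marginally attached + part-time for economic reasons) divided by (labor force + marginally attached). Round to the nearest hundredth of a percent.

Broad underutilization rate ≈ 13.57%.

Labor force = 113.50 + 10.55 = 124.05 million.
Numerator = 10.55 + 1.78 + 4.74 = 17.07 million.
Denominator = 124.05 + 1.78 = 125.83 million.
Broad rate = 17.07 / 125.83 = 13.57%.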